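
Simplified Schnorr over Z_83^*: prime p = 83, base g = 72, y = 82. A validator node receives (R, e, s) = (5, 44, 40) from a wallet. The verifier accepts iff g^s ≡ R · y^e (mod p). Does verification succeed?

fails

g^s mod p:
72^2 = 5184 ≡ 38
72^4 ≡ 38^2 = 1444 ≡ 33
72^8 ≡ 33^2 = 1089 ≡ 10
72^16 ≡ 10^2 = 100 ≡ 17
72^32 ≡ 17^2 = 289 ≡ 40
40 = 32 + 8, so 72^40 ≡ 40·10 ≡ 68 (mod 83)
R · y^e mod p:
82^2 = 6724 ≡ 1
82^4 ≡ 1^2 = 1
82^8 ≡ 1^2 = 1
82^16 ≡ 1^2 = 1
82^32 ≡ 1^2 = 1
44 = 32 + 8 + 4, so 82^44 ≡ 1·1·1 ≡ 1 (mod 83)
5·1 = 5 ≡ 5 (mod 83)
68 ≠ 5; the check fails.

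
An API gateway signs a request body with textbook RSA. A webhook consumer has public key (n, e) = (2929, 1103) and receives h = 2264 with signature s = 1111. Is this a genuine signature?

forged

s^2 ≡ 1111^2 = 1234321 ≡ 1212
s^4 ≡ 1212^2 = 1468944 ≡ 1515
s^8 ≡ 1515^2 = 2295225 ≡ 1818
s^16 ≡ 1818^2 = 3305124 ≡ 1212
s^32 ≡ 1212^2 = 1468944 ≡ 1515
s^64 ≡ 1515^2 = 2295225 ≡ 1818
s^128 ≡ 1818^2 = 3305124 ≡ 1212
s^256 ≡ 1212^2 = 1468944 ≡ 1515
s^512 ≡ 1515^2 = 2295225 ≡ 1818
s^1024 ≡ 1818^2 = 3305124 ≡ 1212
1103 = 1024 + 64 + 8 + 4 + 2 + 1, so s^1103 ≡ 1212·1818·1818·1515·1212·1111 ≡ 1414 (mod 2929)
1414 ≠ 2264, so verification fails.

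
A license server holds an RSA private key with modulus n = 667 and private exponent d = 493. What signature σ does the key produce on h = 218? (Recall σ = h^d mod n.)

134

h^493 mod 667 = 134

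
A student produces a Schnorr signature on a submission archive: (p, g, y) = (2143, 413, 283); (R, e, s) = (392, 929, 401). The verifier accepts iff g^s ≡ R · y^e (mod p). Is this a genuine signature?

genuine

g^s mod p:
413^2 = 170569 ≡ 1272
413^4 ≡ 1272^2 = 1617984 ≡ 19
413^8 ≡ 19^2 = 361
413^16 ≡ 361^2 = 130321 ≡ 1741
413^32 ≡ 1741^2 = 3031081 ≡ 879
413^64 ≡ 879^2 = 772641 ≡ 1161
413^128 ≡ 1161^2 = 1347921 ≡ 2117
413^256 ≡ 2117^2 = 4481689 ≡ 676
401 = 256 + 128 + 16 + 1, so 413^401 ≡ 676·2117·1741·413 ≡ 1308 (mod 2143)
R · y^e mod p:
283^2 = 80089 ≡ 798
283^4 ≡ 798^2 = 636804 ≡ 333
283^8 ≡ 333^2 = 110889 ≡ 1596
283^16 ≡ 1596^2 = 2547216 ≡ 1332
283^32 ≡ 1332^2 = 1774224 ≡ 1963
283^64 ≡ 1963^2 = 3853369 ≡ 255
283^128 ≡ 255^2 = 65025 ≡ 735
283^256 ≡ 735^2 = 540225 ≡ 189
283^512 ≡ 189^2 = 35721 ≡ 1433
929 = 512 + 256 + 128 + 32 + 1, so 283^929 ≡ 1433·189·735·1963·283 ≡ 2037 (mod 2143)
392·2037 = 798504 ≡ 1308 (mod 2143)
1308 ≡ 1308 (mod 2143); signature holds.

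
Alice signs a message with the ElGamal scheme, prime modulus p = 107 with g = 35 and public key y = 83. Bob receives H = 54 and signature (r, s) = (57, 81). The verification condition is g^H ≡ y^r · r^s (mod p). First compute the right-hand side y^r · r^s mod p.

35

83^2 = 6889 ≡ 41
83^4 ≡ 41^2 = 1681 ≡ 76
83^8 ≡ 76^2 = 5776 ≡ 105
83^16 ≡ 105^2 = 11025 ≡ 4
83^32 ≡ 4^2 = 16
57 = 32 + 16 + 8 + 1, so 83^57 ≡ 16·4·105·83 ≡ 76 (mod 107)
57^2 = 3249 ≡ 39
57^4 ≡ 39^2 = 1521 ≡ 23
57^8 ≡ 23^2 = 529 ≡ 101
57^16 ≡ 101^2 = 10201 ≡ 36
57^32 ≡ 36^2 = 1296 ≡ 12
57^64 ≡ 12^2 = 144 ≡ 37
81 = 64 + 16 + 1, so 57^81 ≡ 37·36·57 ≡ 61 (mod 107)
y^r · r^s ≡ 76·61 = 4636 ≡ 35 (mod 107)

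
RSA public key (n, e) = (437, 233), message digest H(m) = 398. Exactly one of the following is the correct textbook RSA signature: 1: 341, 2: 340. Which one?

1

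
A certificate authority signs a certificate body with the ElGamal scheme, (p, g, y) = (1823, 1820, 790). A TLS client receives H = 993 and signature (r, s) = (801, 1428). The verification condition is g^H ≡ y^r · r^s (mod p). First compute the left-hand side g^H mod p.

Squares mod 1823: 1820^1≡1820, 1820^2≡9, 1820^4≡81, 1820^8≡1092, 1820^16≡222, 1820^32≡63, 1820^64≡323, 1820^128≡418, 1820^256≡1539, 1820^512≡444
993 = 512 + 256 + 128 + 64 + 32 + 1, so 1820^993 ≡ 444·1539·418·323·63·1820 ≡ 1811 (mod 1823)

1811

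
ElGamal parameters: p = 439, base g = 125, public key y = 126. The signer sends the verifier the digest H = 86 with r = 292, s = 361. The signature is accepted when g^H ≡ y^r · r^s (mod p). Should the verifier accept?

Left side g^H mod p:
125^2 = 15625 ≡ 260
125^4 ≡ 260^2 = 67600 ≡ 433
125^8 ≡ 433^2 = 187489 ≡ 36
125^16 ≡ 36^2 = 1296 ≡ 418
125^32 ≡ 418^2 = 174724 ≡ 2
125^64 ≡ 2^2 = 4
86 = 64 + 16 + 4 + 2, so 125^86 ≡ 4·418·433·260 ≡ 218 (mod 439)
Right side y^r · r^s mod p:
126^2 = 15876 ≡ 72
126^4 ≡ 72^2 = 5184 ≡ 355
126^8 ≡ 355^2 = 126025 ≡ 32
126^16 ≡ 32^2 = 1024 ≡ 146
126^32 ≡ 146^2 = 21316 ≡ 244
126^64 ≡ 244^2 = 59536 ≡ 271
126^128 ≡ 271^2 = 73441 ≡ 128
126^256 ≡ 128^2 = 16384 ≡ 141
292 = 256 + 32 + 4, so 126^292 ≡ 141·244·355 ≡ 1 (mod 439)
292^2 = 85264 ≡ 98
292^4 ≡ 98^2 = 9604 ≡ 385
292^8 ≡ 385^2 = 148225 ≡ 282
292^16 ≡ 282^2 = 79524 ≡ 65
292^32 ≡ 65^2 = 4225 ≡ 274
292^64 ≡ 274^2 = 75076 ≡ 7
292^128 ≡ 7^2 = 49
292^256 ≡ 49^2 = 2401 ≡ 206
361 = 256 + 64 + 32 + 8 + 1, so 292^361 ≡ 206·7·274·282·292 ≡ 252 (mod 439)
1·252 = 252 ≡ 252 (mod 439)
218 ≠ 252, so verification fails.

reject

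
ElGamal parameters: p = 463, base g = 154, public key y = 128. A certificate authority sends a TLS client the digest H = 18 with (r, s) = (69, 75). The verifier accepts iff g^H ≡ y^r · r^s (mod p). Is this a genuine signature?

forged

Left side g^H mod p:
154^18 mod 463 = 111
Right side y^r · r^s mod p:
128^69 mod 463 = 225
69^75 mod 463 = 120
225·120 = 27000 ≡ 146 (mod 463)
111 ≠ 146, so verification fails.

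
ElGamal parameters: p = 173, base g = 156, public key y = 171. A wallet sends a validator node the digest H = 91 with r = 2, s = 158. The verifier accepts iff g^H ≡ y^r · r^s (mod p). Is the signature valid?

invalid

Left side g^H mod p:
156^2 = 24336 ≡ 116
156^4 ≡ 116^2 = 13456 ≡ 135
156^8 ≡ 135^2 = 18225 ≡ 60
156^16 ≡ 60^2 = 3600 ≡ 140
156^32 ≡ 140^2 = 19600 ≡ 51
156^64 ≡ 51^2 = 2601 ≡ 6
91 = 64 + 16 + 8 + 2 + 1, so 156^91 ≡ 6·140·60·116·156 ≡ 46 (mod 173)
Right side y^r · r^s mod p:
171^2 = 29241 ≡ 4
2^2 = 4
2^4 ≡ 4^2 = 16
2^8 ≡ 16^2 = 256 ≡ 83
2^16 ≡ 83^2 = 6889 ≡ 142
2^32 ≡ 142^2 = 20164 ≡ 96
2^64 ≡ 96^2 = 9216 ≡ 47
2^128 ≡ 47^2 = 2209 ≡ 133
158 = 128 + 16 + 8 + 4 + 2, so 2^158 ≡ 133·142·83·16·4 ≡ 78 (mod 173)
4·78 = 312 ≡ 139 (mod 173)
46 ≠ 139, so verification fails.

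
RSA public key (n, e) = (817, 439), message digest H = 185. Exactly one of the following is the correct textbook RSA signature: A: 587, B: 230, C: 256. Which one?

B

Candidate A: Squares mod 817: 587^1≡587, 587^2≡612, 587^4≡358, 587^8≡712, 587^16≡404, 587^32≡633, 587^64≡359, 587^128≡612, 587^256≡358; 439 = 256 + 128 + 32 + 16 + 4 + 2 + 1, so 587^439 ≡ 358·612·633·404·358·612·587 ≡ 632 (mod 817)
Candidate B: Squares mod 817: 230^1≡230, 230^2≡612, 230^4≡358, 230^8≡712, 230^16≡404, 230^32≡633, 230^64≡359, 230^128≡612, 230^256≡358; 439 = 256 + 128 + 32 + 16 + 4 + 2 + 1, so 230^439 ≡ 358·612·633·404·358·612·230 ≡ 185 (mod 817)
  → matches H = 185
Candidate C: Squares mod 817: 256^1≡256, 256^2≡176, 256^4≡747, 256^8≡815, 256^16≡4, 256^32≡16, 256^64≡256, 256^128≡176, 256^256≡747; 439 = 256 + 128 + 32 + 16 + 4 + 2 + 1, so 256^439 ≡ 747·176·16·4·747·176·256 ≡ 441 (mod 817)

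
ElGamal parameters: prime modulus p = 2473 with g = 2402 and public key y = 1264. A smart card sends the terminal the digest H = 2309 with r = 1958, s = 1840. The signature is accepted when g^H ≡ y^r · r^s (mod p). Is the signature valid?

Left side g^H mod p:
2402^2 = 5769604 ≡ 95
2402^4 ≡ 95^2 = 9025 ≡ 1606
2402^8 ≡ 1606^2 = 2579236 ≡ 2370
2402^16 ≡ 2370^2 = 5616900 ≡ 717
2402^32 ≡ 717^2 = 514089 ≡ 2178
2402^64 ≡ 2178^2 = 4743684 ≡ 470
2402^128 ≡ 470^2 = 220900 ≡ 803
2402^256 ≡ 803^2 = 644809 ≡ 1829
2402^512 ≡ 1829^2 = 3345241 ≡ 1745
2402^1024 ≡ 1745^2 = 3045025 ≡ 762
2402^2048 ≡ 762^2 = 580644 ≡ 1962
2309 = 2048 + 256 + 4 + 1, so 2402^2309 ≡ 1962·1829·1606·2402 ≡ 87 (mod 2473)
Right side y^r · r^s mod p:
1264^2 = 1597696 ≡ 138
1264^4 ≡ 138^2 = 19044 ≡ 1733
1264^8 ≡ 1733^2 = 3003289 ≡ 1067
1264^16 ≡ 1067^2 = 1138489 ≡ 909
1264^32 ≡ 909^2 = 826281 ≡ 299
1264^64 ≡ 299^2 = 89401 ≡ 373
1264^128 ≡ 373^2 = 139129 ≡ 641
1264^256 ≡ 641^2 = 410881 ≡ 363
1264^512 ≡ 363^2 = 131769 ≡ 700
1264^1024 ≡ 700^2 = 490000 ≡ 346
1958 = 1024 + 512 + 256 + 128 + 32 + 4 + 2, so 1264^1958 ≡ 346·700·363·641·299·1733·138 ≡ 1681 (mod 2473)
1958^2 = 3833764 ≡ 614
1958^4 ≡ 614^2 = 376996 ≡ 1100
1958^8 ≡ 1100^2 = 1210000 ≡ 703
1958^16 ≡ 703^2 = 494209 ≡ 2082
1958^32 ≡ 2082^2 = 4334724 ≡ 2028
1958^64 ≡ 2028^2 = 4112784 ≡ 185
1958^128 ≡ 185^2 = 34225 ≡ 2076
1958^256 ≡ 2076^2 = 4309776 ≡ 1810
1958^512 ≡ 1810^2 = 3276100 ≡ 1848
1958^1024 ≡ 1848^2 = 3415104 ≡ 2364
1840 = 1024 + 512 + 256 + 32 + 16, so 1958^1840 ≡ 2364·1848·1810·2028·2082 ≡ 2291 (mod 2473)
1681·2291 = 3851171 ≡ 710 (mod 2473)
87 ≠ 710, so verification fails.

invalid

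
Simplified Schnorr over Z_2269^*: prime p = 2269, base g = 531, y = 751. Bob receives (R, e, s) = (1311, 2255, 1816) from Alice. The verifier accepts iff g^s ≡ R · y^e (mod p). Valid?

yes

g^s mod p:
531^1816 mod 2269 = 1188
R · y^e mod p:
751^2255 mod 2269 = 1273
1311·1273 = 1668903 ≡ 1188 (mod 2269)
1188 ≡ 1188 (mod 2269); signature holds.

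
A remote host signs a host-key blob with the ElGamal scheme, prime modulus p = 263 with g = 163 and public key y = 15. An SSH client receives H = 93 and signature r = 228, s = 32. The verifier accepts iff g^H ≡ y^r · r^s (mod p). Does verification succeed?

fails

Left side g^H mod p:
163^2 = 26569 ≡ 6
163^4 ≡ 6^2 = 36
163^8 ≡ 36^2 = 1296 ≡ 244
163^16 ≡ 244^2 = 59536 ≡ 98
163^32 ≡ 98^2 = 9604 ≡ 136
163^64 ≡ 136^2 = 18496 ≡ 86
93 = 64 + 16 + 8 + 4 + 1, so 163^93 ≡ 86·98·244·36·163 ≡ 240 (mod 263)
Right side y^r · r^s mod p:
15^2 = 225
15^4 ≡ 225^2 = 50625 ≡ 129
15^8 ≡ 129^2 = 16641 ≡ 72
15^16 ≡ 72^2 = 5184 ≡ 187
15^32 ≡ 187^2 = 34969 ≡ 253
15^64 ≡ 253^2 = 64009 ≡ 100
15^128 ≡ 100^2 = 10000 ≡ 6
228 = 128 + 64 + 32 + 4, so 15^228 ≡ 6·100·253·129 ≡ 9 (mod 263)
228^2 = 51984 ≡ 173
228^4 ≡ 173^2 = 29929 ≡ 210
228^8 ≡ 210^2 = 44100 ≡ 179
228^16 ≡ 179^2 = 32041 ≡ 218
228^32 ≡ 218^2 = 47524 ≡ 184
9·184 = 1656 ≡ 78 (mod 263)
240 ≠ 78, so verification fails.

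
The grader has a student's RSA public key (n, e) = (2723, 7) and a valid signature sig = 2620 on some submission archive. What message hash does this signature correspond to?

1948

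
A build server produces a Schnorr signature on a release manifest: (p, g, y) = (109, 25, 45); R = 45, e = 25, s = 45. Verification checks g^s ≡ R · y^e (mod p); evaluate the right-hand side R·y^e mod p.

63

Squares mod 109: 45^1≡45, 45^2≡63, 45^4≡45, 45^8≡63, 45^16≡45
25 = 16 + 8 + 1, so 45^25 ≡ 45·63·45 ≡ 45 (mod 109)
R · y^e ≡ 45·45 = 2025 ≡ 63 (mod 109)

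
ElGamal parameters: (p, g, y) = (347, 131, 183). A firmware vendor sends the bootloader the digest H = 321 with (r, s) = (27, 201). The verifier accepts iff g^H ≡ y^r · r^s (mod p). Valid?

Left side g^H mod p:
131^2 = 17161 ≡ 158
131^4 ≡ 158^2 = 24964 ≡ 327
131^8 ≡ 327^2 = 106929 ≡ 53
131^16 ≡ 53^2 = 2809 ≡ 33
131^32 ≡ 33^2 = 1089 ≡ 48
131^64 ≡ 48^2 = 2304 ≡ 222
131^128 ≡ 222^2 = 49284 ≡ 10
131^256 ≡ 10^2 = 100
321 = 256 + 64 + 1, so 131^321 ≡ 100·222·131 ≡ 340 (mod 347)
Right side y^r · r^s mod p:
183^2 = 33489 ≡ 177
183^4 ≡ 177^2 = 31329 ≡ 99
183^8 ≡ 99^2 = 9801 ≡ 85
183^16 ≡ 85^2 = 7225 ≡ 285
27 = 16 + 8 + 2 + 1, so 183^27 ≡ 285·85·177·183 ≡ 181 (mod 347)
27^2 = 729 ≡ 35
27^4 ≡ 35^2 = 1225 ≡ 184
27^8 ≡ 184^2 = 33856 ≡ 197
27^16 ≡ 197^2 = 38809 ≡ 292
27^32 ≡ 292^2 = 85264 ≡ 249
27^64 ≡ 249^2 = 62001 ≡ 235
27^128 ≡ 235^2 = 55225 ≡ 52
201 = 128 + 64 + 8 + 1, so 27^201 ≡ 52·235·197·27 ≡ 222 (mod 347)
181·222 = 40182 ≡ 277 (mod 347)
340 ≠ 277, so verification fails.

no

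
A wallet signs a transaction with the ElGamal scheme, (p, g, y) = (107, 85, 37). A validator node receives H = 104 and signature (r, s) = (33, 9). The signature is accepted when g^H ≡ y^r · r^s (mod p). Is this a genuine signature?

forged

Left side g^H mod p:
Squares mod 107: 85^1≡85, 85^2≡56, 85^4≡33, 85^8≡19, 85^16≡40, 85^32≡102, 85^64≡25
104 = 64 + 32 + 8, so 85^104 ≡ 25·102·19 ≡ 86 (mod 107)
Right side y^r · r^s mod p:
Squares mod 107: 37^1≡37, 37^2≡85, 37^4≡56, 37^8≡33, 37^16≡19, 37^32≡40
33 = 32 + 1, so 37^33 ≡ 40·37 ≡ 89 (mod 107)
Squares mod 107: 33^1≡33, 33^2≡19, 33^4≡40, 33^8≡102
9 = 8 + 1, so 33^9 ≡ 102·33 ≡ 49 (mod 107)
89·49 = 4361 ≡ 81 (mod 107)
86 ≠ 81, so verification fails.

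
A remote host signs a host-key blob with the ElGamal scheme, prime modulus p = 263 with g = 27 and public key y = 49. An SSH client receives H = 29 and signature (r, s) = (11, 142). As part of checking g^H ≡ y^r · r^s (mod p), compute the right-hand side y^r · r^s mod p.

49^2 = 2401 ≡ 34
49^4 ≡ 34^2 = 1156 ≡ 104
49^8 ≡ 104^2 = 10816 ≡ 33
11 = 8 + 2 + 1, so 49^11 ≡ 33·34·49 ≡ 11 (mod 263)
11^2 = 121
11^4 ≡ 121^2 = 14641 ≡ 176
11^8 ≡ 176^2 = 30976 ≡ 205
11^16 ≡ 205^2 = 42025 ≡ 208
11^32 ≡ 208^2 = 43264 ≡ 132
11^64 ≡ 132^2 = 17424 ≡ 66
11^128 ≡ 66^2 = 4356 ≡ 148
142 = 128 + 8 + 4 + 2, so 11^142 ≡ 148·205·176·121 ≡ 124 (mod 263)
y^r · r^s ≡ 11·124 = 1364 ≡ 49 (mod 263)

49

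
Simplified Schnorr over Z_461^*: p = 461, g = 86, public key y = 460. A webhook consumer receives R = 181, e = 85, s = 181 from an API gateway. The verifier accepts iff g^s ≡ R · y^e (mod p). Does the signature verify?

g^s mod p:
86^181 mod 461 = 316
R · y^e mod p:
460^85 mod 461 = 460
181·460 = 83260 ≡ 280 (mod 461)
316 ≠ 280; the check fails.

does not verify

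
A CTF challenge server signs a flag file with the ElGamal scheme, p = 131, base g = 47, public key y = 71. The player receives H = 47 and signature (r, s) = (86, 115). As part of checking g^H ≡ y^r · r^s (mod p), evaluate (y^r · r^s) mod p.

71^86 mod 131 = 80
86^115 mod 131 = 24
y^r · r^s ≡ 80·24 = 1920 ≡ 86 (mod 131)

86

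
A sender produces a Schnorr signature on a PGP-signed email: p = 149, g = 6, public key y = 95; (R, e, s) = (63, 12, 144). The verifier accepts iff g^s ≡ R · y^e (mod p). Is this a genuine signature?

g^s mod p:
6^2 = 36
6^4 ≡ 36^2 = 1296 ≡ 104
6^8 ≡ 104^2 = 10816 ≡ 88
6^16 ≡ 88^2 = 7744 ≡ 145
6^32 ≡ 145^2 = 21025 ≡ 16
6^64 ≡ 16^2 = 256 ≡ 107
6^128 ≡ 107^2 = 11449 ≡ 125
144 = 128 + 16, so 6^144 ≡ 125·145 ≡ 96 (mod 149)
R · y^e mod p:
95^2 = 9025 ≡ 85
95^4 ≡ 85^2 = 7225 ≡ 73
95^8 ≡ 73^2 = 5329 ≡ 114
12 = 8 + 4, so 95^12 ≡ 114·73 ≡ 127 (mod 149)
63·127 = 8001 ≡ 104 (mod 149)
96 ≠ 104; the check fails.

forged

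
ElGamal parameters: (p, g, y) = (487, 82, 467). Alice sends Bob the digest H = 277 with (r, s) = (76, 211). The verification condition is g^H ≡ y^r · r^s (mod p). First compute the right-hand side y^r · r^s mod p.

467^2 = 218089 ≡ 400
467^4 ≡ 400^2 = 160000 ≡ 264
467^8 ≡ 264^2 = 69696 ≡ 55
467^16 ≡ 55^2 = 3025 ≡ 103
467^32 ≡ 103^2 = 10609 ≡ 382
467^64 ≡ 382^2 = 145924 ≡ 311
76 = 64 + 8 + 4, so 467^76 ≡ 311·55·264 ≡ 256 (mod 487)
76^2 = 5776 ≡ 419
76^4 ≡ 419^2 = 175561 ≡ 241
76^8 ≡ 241^2 = 58081 ≡ 128
76^16 ≡ 128^2 = 16384 ≡ 313
76^32 ≡ 313^2 = 97969 ≡ 82
76^64 ≡ 82^2 = 6724 ≡ 393
76^128 ≡ 393^2 = 154449 ≡ 70
211 = 128 + 64 + 16 + 2 + 1, so 76^211 ≡ 70·393·313·419·76 ≡ 196 (mod 487)
y^r · r^s ≡ 256·196 = 50176 ≡ 15 (mod 487)

15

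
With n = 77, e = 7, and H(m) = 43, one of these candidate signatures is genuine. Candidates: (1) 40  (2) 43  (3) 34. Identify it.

Candidate 1: Squares mod 77: 40^1≡40, 40^2≡60, 40^4≡58; 7 = 4 + 2 + 1, so 40^7 ≡ 58·60·40 ≡ 61 (mod 77)
Candidate 2: Squares mod 77: 43^1≡43, 43^2≡1, 43^4≡1; 7 = 4 + 2 + 1, so 43^7 ≡ 1·1·43 ≡ 43 (mod 77)
  → matches H(m) = 43
Candidate 3: Squares mod 77: 34^1≡34, 34^2≡1, 34^4≡1; 7 = 4 + 2 + 1, so 34^7 ≡ 1·1·34 ≡ 34 (mod 77)

2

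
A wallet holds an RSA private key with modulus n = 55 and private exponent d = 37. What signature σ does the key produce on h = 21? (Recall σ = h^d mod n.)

21

h^2 ≡ 21^2 = 441 ≡ 1
h^4 ≡ 1^2 = 1
h^8 ≡ 1^2 = 1
h^16 ≡ 1^2 = 1
h^32 ≡ 1^2 = 1
37 = 32 + 4 + 1, so h^37 ≡ 1·1·21 ≡ 21 (mod 55)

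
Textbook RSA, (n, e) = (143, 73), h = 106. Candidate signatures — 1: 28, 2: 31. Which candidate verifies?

1

Candidate 1: 28^2 = 784 ≡ 69; 28^4 ≡ 69^2 = 4761 ≡ 42; 28^8 ≡ 42^2 = 1764 ≡ 48; 28^16 ≡ 48^2 = 2304 ≡ 16; 28^32 ≡ 16^2 = 256 ≡ 113; 28^64 ≡ 113^2 = 12769 ≡ 42; 73 = 64 + 8 + 1, so 28^73 ≡ 42·48·28 ≡ 106 (mod 143)
  → matches h = 106
Candidate 2: 31^2 = 961 ≡ 103; 31^4 ≡ 103^2 = 10609 ≡ 27; 31^8 ≡ 27^2 = 729 ≡ 14; 31^16 ≡ 14^2 = 196 ≡ 53; 31^32 ≡ 53^2 = 2809 ≡ 92; 31^64 ≡ 92^2 = 8464 ≡ 27; 73 = 64 + 8 + 1, so 31^73 ≡ 27·14·31 ≡ 135 (mod 143)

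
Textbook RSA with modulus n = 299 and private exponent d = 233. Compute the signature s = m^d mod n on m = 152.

Squares mod 299: m^1≡152, m^2≡81, m^4≡282, m^8≡289, m^16≡100, m^32≡133, m^64≡48, m^128≡211
233 = 128 + 64 + 32 + 8 + 1, so m^233 ≡ 211·48·133·289·152 ≡ 172 (mod 299)

172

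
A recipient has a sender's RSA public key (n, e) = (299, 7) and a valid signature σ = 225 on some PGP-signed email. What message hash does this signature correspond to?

Squares mod 299: σ^1≡225, σ^2≡94, σ^4≡165
7 = 4 + 2 + 1, so σ^7 ≡ 165·94·225 ≡ 121 (mod 299)

121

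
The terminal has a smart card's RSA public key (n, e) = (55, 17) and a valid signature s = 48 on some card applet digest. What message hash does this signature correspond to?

38

s^2 ≡ 48^2 = 2304 ≡ 49
s^4 ≡ 49^2 = 2401 ≡ 36
s^8 ≡ 36^2 = 1296 ≡ 31
s^16 ≡ 31^2 = 961 ≡ 26
17 = 16 + 1, so s^17 ≡ 26·48 ≡ 38 (mod 55)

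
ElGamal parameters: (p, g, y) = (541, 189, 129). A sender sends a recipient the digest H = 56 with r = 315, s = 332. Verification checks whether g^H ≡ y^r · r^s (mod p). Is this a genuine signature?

Left side g^H mod p:
189^2 = 35721 ≡ 15
189^4 ≡ 15^2 = 225
189^8 ≡ 225^2 = 50625 ≡ 312
189^16 ≡ 312^2 = 97344 ≡ 505
189^32 ≡ 505^2 = 255025 ≡ 214
56 = 32 + 16 + 8, so 189^56 ≡ 214·505·312 ≡ 15 (mod 541)
Right side y^r · r^s mod p:
129^2 = 16641 ≡ 411
129^4 ≡ 411^2 = 168921 ≡ 129
129^8 ≡ 129^2 = 16641 ≡ 411
129^16 ≡ 411^2 = 168921 ≡ 129
129^32 ≡ 129^2 = 16641 ≡ 411
129^64 ≡ 411^2 = 168921 ≡ 129
129^128 ≡ 129^2 = 16641 ≡ 411
129^256 ≡ 411^2 = 168921 ≡ 129
315 = 256 + 32 + 16 + 8 + 2 + 1, so 129^315 ≡ 129·411·129·411·411·129 ≡ 1 (mod 541)
315^2 = 99225 ≡ 222
315^4 ≡ 222^2 = 49284 ≡ 53
315^8 ≡ 53^2 = 2809 ≡ 104
315^16 ≡ 104^2 = 10816 ≡ 537
315^32 ≡ 537^2 = 288369 ≡ 16
315^64 ≡ 16^2 = 256
315^128 ≡ 256^2 = 65536 ≡ 75
315^256 ≡ 75^2 = 5625 ≡ 215
332 = 256 + 64 + 8 + 4, so 315^332 ≡ 215·256·104·53 ≡ 123 (mod 541)
1·123 = 123 ≡ 123 (mod 541)
15 ≠ 123, so verification fails.

forged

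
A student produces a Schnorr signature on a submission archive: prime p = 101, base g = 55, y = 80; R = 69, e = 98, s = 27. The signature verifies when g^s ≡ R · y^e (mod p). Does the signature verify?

verifies

g^s mod p:
55^2 = 3025 ≡ 96
55^4 ≡ 96^2 = 9216 ≡ 25
55^8 ≡ 25^2 = 625 ≡ 19
55^16 ≡ 19^2 = 361 ≡ 58
27 = 16 + 8 + 2 + 1, so 55^27 ≡ 58·19·96·55 ≡ 51 (mod 101)
R · y^e mod p:
80^2 = 6400 ≡ 37
80^4 ≡ 37^2 = 1369 ≡ 56
80^8 ≡ 56^2 = 3136 ≡ 5
80^16 ≡ 5^2 = 25
80^32 ≡ 25^2 = 625 ≡ 19
80^64 ≡ 19^2 = 361 ≡ 58
98 = 64 + 32 + 2, so 80^98 ≡ 58·19·37 ≡ 71 (mod 101)
69·71 = 4899 ≡ 51 (mod 101)
51 ≡ 51 (mod 101); signature holds.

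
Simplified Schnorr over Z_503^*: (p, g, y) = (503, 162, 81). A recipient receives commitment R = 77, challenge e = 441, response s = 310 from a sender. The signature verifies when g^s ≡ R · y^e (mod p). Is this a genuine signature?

forged

g^s mod p:
162^2 = 26244 ≡ 88
162^4 ≡ 88^2 = 7744 ≡ 199
162^8 ≡ 199^2 = 39601 ≡ 367
162^16 ≡ 367^2 = 134689 ≡ 388
162^32 ≡ 388^2 = 150544 ≡ 147
162^64 ≡ 147^2 = 21609 ≡ 483
162^128 ≡ 483^2 = 233289 ≡ 400
162^256 ≡ 400^2 = 160000 ≡ 46
310 = 256 + 32 + 16 + 4 + 2, so 162^310 ≡ 46·147·388·199·88 ≡ 262 (mod 503)
R · y^e mod p:
81^2 = 6561 ≡ 22
81^4 ≡ 22^2 = 484
81^8 ≡ 484^2 = 234256 ≡ 361
81^16 ≡ 361^2 = 130321 ≡ 44
81^32 ≡ 44^2 = 1936 ≡ 427
81^64 ≡ 427^2 = 182329 ≡ 243
81^128 ≡ 243^2 = 59049 ≡ 198
81^256 ≡ 198^2 = 39204 ≡ 473
441 = 256 + 128 + 32 + 16 + 8 + 1, so 81^441 ≡ 473·198·427·44·361·81 ≡ 175 (mod 503)
77·175 = 13475 ≡ 397 (mod 503)
262 ≠ 397; the check fails.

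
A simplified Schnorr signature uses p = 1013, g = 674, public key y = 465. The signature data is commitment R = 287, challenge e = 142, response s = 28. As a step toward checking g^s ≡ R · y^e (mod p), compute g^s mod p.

674^2 = 454276 ≡ 452
674^4 ≡ 452^2 = 204304 ≡ 691
674^8 ≡ 691^2 = 477481 ≡ 358
674^16 ≡ 358^2 = 128164 ≡ 526
28 = 16 + 8 + 4, so 674^28 ≡ 526·358·691 ≡ 978 (mod 1013)

978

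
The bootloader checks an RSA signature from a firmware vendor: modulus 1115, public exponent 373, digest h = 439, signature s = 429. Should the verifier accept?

Squares mod 1115: s^1≡429, s^2≡66, s^4≡1011, s^8≡781, s^16≡56, s^32≡906, s^64≡196, s^128≡506, s^256≡701
373 = 256 + 64 + 32 + 16 + 4 + 1, so s^373 ≡ 701·196·906·56·1011·429 ≡ 439 (mod 1115)
Since 439 equals the digest 439, verification succeeds.

accept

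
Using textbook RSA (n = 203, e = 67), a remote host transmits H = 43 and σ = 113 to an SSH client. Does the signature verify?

verifies

Squares mod 203: σ^1≡113, σ^2≡183, σ^4≡197, σ^8≡36, σ^16≡78, σ^32≡197, σ^64≡36
67 = 64 + 2 + 1, so σ^67 ≡ 36·183·113 ≡ 43 (mod 203)
43 = H, so the signature checks out.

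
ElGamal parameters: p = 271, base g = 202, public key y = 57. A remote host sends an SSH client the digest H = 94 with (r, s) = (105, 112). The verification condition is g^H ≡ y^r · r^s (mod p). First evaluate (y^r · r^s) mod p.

57^2 = 3249 ≡ 268
57^4 ≡ 268^2 = 71824 ≡ 9
57^8 ≡ 9^2 = 81
57^16 ≡ 81^2 = 6561 ≡ 57
57^32 ≡ 57^2 = 3249 ≡ 268
57^64 ≡ 268^2 = 71824 ≡ 9
105 = 64 + 32 + 8 + 1, so 57^105 ≡ 9·268·81·57 ≡ 1 (mod 271)
105^2 = 11025 ≡ 185
105^4 ≡ 185^2 = 34225 ≡ 79
105^8 ≡ 79^2 = 6241 ≡ 8
105^16 ≡ 8^2 = 64
105^32 ≡ 64^2 = 4096 ≡ 31
105^64 ≡ 31^2 = 961 ≡ 148
112 = 64 + 32 + 16, so 105^112 ≡ 148·31·64 ≡ 139 (mod 271)
y^r · r^s ≡ 1·139 = 139 ≡ 139 (mod 271)

139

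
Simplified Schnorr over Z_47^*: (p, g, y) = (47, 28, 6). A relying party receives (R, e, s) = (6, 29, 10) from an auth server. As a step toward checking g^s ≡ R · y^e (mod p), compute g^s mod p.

4

Squares mod 47: 28^1≡28, 28^2≡32, 28^4≡37, 28^8≡6
10 = 8 + 2, so 28^10 ≡ 6·32 ≡ 4 (mod 47)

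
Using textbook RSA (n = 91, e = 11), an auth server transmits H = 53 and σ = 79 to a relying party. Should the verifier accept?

accept

σ^2 ≡ 79^2 = 6241 ≡ 53
σ^4 ≡ 53^2 = 2809 ≡ 79
σ^8 ≡ 79^2 = 6241 ≡ 53
11 = 8 + 2 + 1, so σ^11 ≡ 53·53·79 ≡ 53 (mod 91)
Since 53 equals the digest 53, verification succeeds.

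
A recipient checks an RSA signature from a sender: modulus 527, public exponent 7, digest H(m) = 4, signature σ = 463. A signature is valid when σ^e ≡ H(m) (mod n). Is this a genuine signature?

σ^2 ≡ 463^2 = 214369 ≡ 407
σ^4 ≡ 407^2 = 165649 ≡ 171
7 = 4 + 2 + 1, so σ^7 ≡ 171·407·463 ≡ 523 (mod 527)
The recovered value 523 does not match the digest 4.

forged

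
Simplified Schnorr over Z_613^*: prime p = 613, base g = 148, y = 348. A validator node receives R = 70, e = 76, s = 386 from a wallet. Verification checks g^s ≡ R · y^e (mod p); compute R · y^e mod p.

348^2 = 121104 ≡ 343
348^4 ≡ 343^2 = 117649 ≡ 566
348^8 ≡ 566^2 = 320356 ≡ 370
348^16 ≡ 370^2 = 136900 ≡ 201
348^32 ≡ 201^2 = 40401 ≡ 556
348^64 ≡ 556^2 = 309136 ≡ 184
76 = 64 + 8 + 4, so 348^76 ≡ 184·370·566 ≡ 100 (mod 613)
R · y^e ≡ 70·100 = 7000 ≡ 257 (mod 613)

257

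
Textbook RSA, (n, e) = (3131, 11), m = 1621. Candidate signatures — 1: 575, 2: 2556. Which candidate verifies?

2

Candidate 1: 575^2 = 330625 ≡ 1870; 575^4 ≡ 1870^2 = 3496900 ≡ 2704; 575^8 ≡ 2704^2 = 7311616 ≡ 731; 11 = 8 + 2 + 1, so 575^11 ≡ 731·1870·575 ≡ 1510 (mod 3131)
Candidate 2: 2556^2 = 6533136 ≡ 1870; 2556^4 ≡ 1870^2 = 3496900 ≡ 2704; 2556^8 ≡ 2704^2 = 7311616 ≡ 731; 11 = 8 + 2 + 1, so 2556^11 ≡ 731·1870·2556 ≡ 1621 (mod 3131)
  → matches m = 1621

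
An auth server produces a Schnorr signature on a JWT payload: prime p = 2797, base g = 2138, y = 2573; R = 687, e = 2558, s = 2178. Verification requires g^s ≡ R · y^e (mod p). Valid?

g^s mod p:
2138^2 = 4571044 ≡ 746
2138^4 ≡ 746^2 = 556516 ≡ 2710
2138^8 ≡ 2710^2 = 7344100 ≡ 1975
2138^16 ≡ 1975^2 = 3900625 ≡ 1607
2138^32 ≡ 1607^2 = 2582449 ≡ 818
2138^64 ≡ 818^2 = 669124 ≡ 641
2138^128 ≡ 641^2 = 410881 ≡ 2519
2138^256 ≡ 2519^2 = 6345361 ≡ 1765
2138^512 ≡ 1765^2 = 3115225 ≡ 2164
2138^1024 ≡ 2164^2 = 4682896 ≡ 718
2138^2048 ≡ 718^2 = 515524 ≡ 876
2178 = 2048 + 128 + 2, so 2138^2178 ≡ 876·2519·746 ≡ 1653 (mod 2797)
R · y^e mod p:
2573^2 = 6620329 ≡ 2627
2573^4 ≡ 2627^2 = 6901129 ≡ 930
2573^8 ≡ 930^2 = 864900 ≡ 627
2573^16 ≡ 627^2 = 393129 ≡ 1549
2573^32 ≡ 1549^2 = 2399401 ≡ 2372
2573^64 ≡ 2372^2 = 5626384 ≡ 1617
2573^128 ≡ 1617^2 = 2614689 ≡ 2291
2573^256 ≡ 2291^2 = 5248681 ≡ 1509
2573^512 ≡ 1509^2 = 2277081 ≡ 323
2573^1024 ≡ 323^2 = 104329 ≡ 840
2573^2048 ≡ 840^2 = 705600 ≡ 756
2558 = 2048 + 256 + 128 + 64 + 32 + 16 + 8 + 4 + 2, so 2573^2558 ≡ 756·1509·2291·1617·2372·1549·627·930·2627 ≡ 1920 (mod 2797)
687·1920 = 1319040 ≡ 1653 (mod 2797)
1653 ≡ 1653 (mod 2797); signature holds.

yes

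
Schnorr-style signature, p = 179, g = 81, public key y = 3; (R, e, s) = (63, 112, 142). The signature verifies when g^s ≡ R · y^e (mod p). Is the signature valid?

invalid

g^s mod p:
Squares mod 179: 81^1≡81, 81^2≡117, 81^4≡85, 81^8≡65, 81^16≡108, 81^32≡29, 81^64≡125, 81^128≡52
142 = 128 + 8 + 4 + 2, so 81^142 ≡ 52·65·85·117 ≡ 48 (mod 179)
R · y^e mod p:
Squares mod 179: 3^1≡3, 3^2≡9, 3^4≡81, 3^8≡117, 3^16≡85, 3^32≡65, 3^64≡108
112 = 64 + 32 + 16, so 3^112 ≡ 108·65·85 ≡ 93 (mod 179)
63·93 = 5859 ≡ 131 (mod 179)
48 ≠ 131; the check fails.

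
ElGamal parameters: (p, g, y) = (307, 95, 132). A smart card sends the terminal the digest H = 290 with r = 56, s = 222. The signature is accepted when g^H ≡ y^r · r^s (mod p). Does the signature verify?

verifies

Left side g^H mod p:
Squares mod 307: 95^1≡95, 95^2≡122, 95^4≡148, 95^8≡107, 95^16≡90, 95^32≡118, 95^64≡109, 95^128≡215, 95^256≡175
290 = 256 + 32 + 2, so 95^290 ≡ 175·118·122 ≡ 58 (mod 307)
Right side y^r · r^s mod p:
Squares mod 307: 132^1≡132, 132^2≡232, 132^4≡99, 132^8≡284, 132^16≡222, 132^32≡164
56 = 32 + 16 + 8, so 132^56 ≡ 164·222·284 ≡ 112 (mod 307)
Squares mod 307: 56^1≡56, 56^2≡66, 56^4≡58, 56^8≡294, 56^16≡169, 56^32≡10, 56^64≡100, 56^128≡176
222 = 128 + 64 + 16 + 8 + 4 + 2, so 56^222 ≡ 176·100·169·294·58·66 ≡ 6 (mod 307)
112·6 = 672 ≡ 58 (mod 307)
58 ≡ 58 (mod 307), so the signature is genuine.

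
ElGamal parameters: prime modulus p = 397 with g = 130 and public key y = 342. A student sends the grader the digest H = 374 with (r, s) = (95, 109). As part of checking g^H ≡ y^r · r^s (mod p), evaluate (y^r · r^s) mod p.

342^2 = 116964 ≡ 246
342^4 ≡ 246^2 = 60516 ≡ 172
342^8 ≡ 172^2 = 29584 ≡ 206
342^16 ≡ 206^2 = 42436 ≡ 354
342^32 ≡ 354^2 = 125316 ≡ 261
342^64 ≡ 261^2 = 68121 ≡ 234
95 = 64 + 16 + 8 + 4 + 2 + 1, so 342^95 ≡ 234·354·206·172·246·342 ≡ 95 (mod 397)
95^2 = 9025 ≡ 291
95^4 ≡ 291^2 = 84681 ≡ 120
95^8 ≡ 120^2 = 14400 ≡ 108
95^16 ≡ 108^2 = 11664 ≡ 151
95^32 ≡ 151^2 = 22801 ≡ 172
95^64 ≡ 172^2 = 29584 ≡ 206
109 = 64 + 32 + 8 + 4 + 1, so 95^109 ≡ 206·172·108·120·95 ≡ 272 (mod 397)
y^r · r^s ≡ 95·272 = 25840 ≡ 35 (mod 397)

35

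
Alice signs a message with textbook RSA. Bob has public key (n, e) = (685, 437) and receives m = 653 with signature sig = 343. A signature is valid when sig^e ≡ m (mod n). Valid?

yes

sig^437 mod 685 = 653
Since 653 equals the digest 653, verification succeeds.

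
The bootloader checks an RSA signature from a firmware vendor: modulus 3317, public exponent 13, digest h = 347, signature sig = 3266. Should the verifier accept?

reject

sig^13 mod 3317 = 1044
The recovered value 1044 does not match the digest 347.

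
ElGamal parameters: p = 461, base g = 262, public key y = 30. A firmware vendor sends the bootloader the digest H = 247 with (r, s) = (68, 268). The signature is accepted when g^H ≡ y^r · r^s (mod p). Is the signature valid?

invalid

Left side g^H mod p:
Squares mod 461: 262^1≡262, 262^2≡416, 262^4≡181, 262^8≡30, 262^16≡439, 262^32≡23, 262^64≡68, 262^128≡14
247 = 128 + 64 + 32 + 16 + 4 + 2 + 1, so 262^247 ≡ 14·68·23·439·181·416·262 ≡ 229 (mod 461)
Right side y^r · r^s mod p:
Squares mod 461: 30^1≡30, 30^2≡439, 30^4≡23, 30^8≡68, 30^16≡14, 30^32≡196, 30^64≡153
68 = 64 + 4, so 30^68 ≡ 153·23 ≡ 292 (mod 461)
Squares mod 461: 68^1≡68, 68^2≡14, 68^4≡196, 68^8≡153, 68^16≡359, 68^32≡262, 68^64≡416, 68^128≡181, 68^256≡30
268 = 256 + 8 + 4, so 68^268 ≡ 30·153·196 ≡ 229 (mod 461)
292·229 = 66868 ≡ 23 (mod 461)
229 ≠ 23, so verification fails.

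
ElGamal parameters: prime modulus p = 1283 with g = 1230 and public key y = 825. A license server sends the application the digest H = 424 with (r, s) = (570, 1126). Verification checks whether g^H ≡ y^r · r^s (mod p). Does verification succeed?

fails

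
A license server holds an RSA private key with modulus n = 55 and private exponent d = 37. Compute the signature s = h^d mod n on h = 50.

h^2 ≡ 50^2 = 2500 ≡ 25
h^4 ≡ 25^2 = 625 ≡ 20
h^8 ≡ 20^2 = 400 ≡ 15
h^16 ≡ 15^2 = 225 ≡ 5
h^32 ≡ 5^2 = 25
37 = 32 + 4 + 1, so h^37 ≡ 25·20·50 ≡ 30 (mod 55)

30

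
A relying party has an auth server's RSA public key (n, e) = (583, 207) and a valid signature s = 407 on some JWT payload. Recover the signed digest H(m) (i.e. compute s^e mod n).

s^2 ≡ 407^2 = 165649 ≡ 77
s^4 ≡ 77^2 = 5929 ≡ 99
s^8 ≡ 99^2 = 9801 ≡ 473
s^16 ≡ 473^2 = 223729 ≡ 440
s^32 ≡ 440^2 = 193600 ≡ 44
s^64 ≡ 44^2 = 1936 ≡ 187
s^128 ≡ 187^2 = 34969 ≡ 572
207 = 128 + 64 + 8 + 4 + 2 + 1, so s^207 ≡ 572·187·473·99·77·407 ≡ 187 (mod 583)

187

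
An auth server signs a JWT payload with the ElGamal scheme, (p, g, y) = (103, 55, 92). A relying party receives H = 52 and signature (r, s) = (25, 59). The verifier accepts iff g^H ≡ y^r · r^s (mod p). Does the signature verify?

Left side g^H mod p:
55^2 = 3025 ≡ 38
55^4 ≡ 38^2 = 1444 ≡ 2
55^8 ≡ 2^2 = 4
55^16 ≡ 4^2 = 16
55^32 ≡ 16^2 = 256 ≡ 50
52 = 32 + 16 + 4, so 55^52 ≡ 50·16·2 ≡ 55 (mod 103)
Right side y^r · r^s mod p:
92^2 = 8464 ≡ 18
92^4 ≡ 18^2 = 324 ≡ 15
92^8 ≡ 15^2 = 225 ≡ 19
92^16 ≡ 19^2 = 361 ≡ 52
25 = 16 + 8 + 1, so 92^25 ≡ 52·19·92 ≡ 50 (mod 103)
25^2 = 625 ≡ 7
25^4 ≡ 7^2 = 49
25^8 ≡ 49^2 = 2401 ≡ 32
25^16 ≡ 32^2 = 1024 ≡ 97
25^32 ≡ 97^2 = 9409 ≡ 36
59 = 32 + 16 + 8 + 2 + 1, so 25^59 ≡ 36·97·32·7·25 ≡ 32 (mod 103)
50·32 = 1600 ≡ 55 (mod 103)
55 ≡ 55 (mod 103), so the signature is genuine.

verifies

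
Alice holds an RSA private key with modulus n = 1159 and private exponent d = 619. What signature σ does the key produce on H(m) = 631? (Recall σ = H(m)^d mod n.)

101

(H(m))^619 mod 1159 = 101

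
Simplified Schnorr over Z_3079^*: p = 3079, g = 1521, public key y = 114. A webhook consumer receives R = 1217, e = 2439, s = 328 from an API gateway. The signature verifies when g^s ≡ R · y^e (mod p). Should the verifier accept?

g^s mod p:
1521^2 = 2313441 ≡ 1112
1521^4 ≡ 1112^2 = 1236544 ≡ 1865
1521^8 ≡ 1865^2 = 3478225 ≡ 2034
1521^16 ≡ 2034^2 = 4137156 ≡ 2059
1521^32 ≡ 2059^2 = 4239481 ≡ 2777
1521^64 ≡ 2777^2 = 7711729 ≡ 1913
1521^128 ≡ 1913^2 = 3659569 ≡ 1717
1521^256 ≡ 1717^2 = 2948089 ≡ 1486
328 = 256 + 64 + 8, so 1521^328 ≡ 1486·1913·2034 ≡ 443 (mod 3079)
R · y^e mod p:
114^2 = 12996 ≡ 680
114^4 ≡ 680^2 = 462400 ≡ 550
114^8 ≡ 550^2 = 302500 ≡ 758
114^16 ≡ 758^2 = 574564 ≡ 1870
114^32 ≡ 1870^2 = 3496900 ≡ 2235
114^64 ≡ 2235^2 = 4995225 ≡ 1087
114^128 ≡ 1087^2 = 1181569 ≡ 2312
114^256 ≡ 2312^2 = 5345344 ≡ 200
114^512 ≡ 200^2 = 40000 ≡ 3052
114^1024 ≡ 3052^2 = 9314704 ≡ 729
114^2048 ≡ 729^2 = 531441 ≡ 1853
2439 = 2048 + 256 + 128 + 4 + 2 + 1, so 114^2439 ≡ 1853·200·2312·550·680·114 ≡ 1087 (mod 3079)
1217·1087 = 1322879 ≡ 1988 (mod 3079)
443 ≠ 1988; the check fails.

reject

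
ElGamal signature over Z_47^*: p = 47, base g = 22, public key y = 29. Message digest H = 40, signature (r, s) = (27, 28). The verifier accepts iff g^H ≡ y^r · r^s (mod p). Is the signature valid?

invalid

Left side g^H mod p:
22^2 = 484 ≡ 14
22^4 ≡ 14^2 = 196 ≡ 8
22^8 ≡ 8^2 = 64 ≡ 17
22^16 ≡ 17^2 = 289 ≡ 7
22^32 ≡ 7^2 = 49 ≡ 2
40 = 32 + 8, so 22^40 ≡ 2·17 ≡ 34 (mod 47)
Right side y^r · r^s mod p:
29^2 = 841 ≡ 42
29^4 ≡ 42^2 = 1764 ≡ 25
29^8 ≡ 25^2 = 625 ≡ 14
29^16 ≡ 14^2 = 196 ≡ 8
27 = 16 + 8 + 2 + 1, so 29^27 ≡ 8·14·42·29 ≡ 22 (mod 47)
27^2 = 729 ≡ 24
27^4 ≡ 24^2 = 576 ≡ 12
27^8 ≡ 12^2 = 144 ≡ 3
27^16 ≡ 3^2 = 9
28 = 16 + 8 + 4, so 27^28 ≡ 9·3·12 ≡ 42 (mod 47)
22·42 = 924 ≡ 31 (mod 47)
34 ≠ 31, so verification fails.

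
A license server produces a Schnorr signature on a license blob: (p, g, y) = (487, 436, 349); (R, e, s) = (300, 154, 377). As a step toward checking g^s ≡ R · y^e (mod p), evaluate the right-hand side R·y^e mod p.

349^2 = 121801 ≡ 51
349^4 ≡ 51^2 = 2601 ≡ 166
349^8 ≡ 166^2 = 27556 ≡ 284
349^16 ≡ 284^2 = 80656 ≡ 301
349^32 ≡ 301^2 = 90601 ≡ 19
349^64 ≡ 19^2 = 361
349^128 ≡ 361^2 = 130321 ≡ 292
154 = 128 + 16 + 8 + 2, so 349^154 ≡ 292·301·284·51 ≡ 475 (mod 487)
R · y^e ≡ 300·475 = 142500 ≡ 296 (mod 487)

296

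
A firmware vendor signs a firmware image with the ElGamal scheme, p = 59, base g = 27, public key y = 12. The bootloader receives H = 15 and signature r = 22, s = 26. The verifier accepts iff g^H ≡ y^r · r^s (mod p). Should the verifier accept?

reject

Left side g^H mod p:
27^2 = 729 ≡ 21
27^4 ≡ 21^2 = 441 ≡ 28
27^8 ≡ 28^2 = 784 ≡ 17
15 = 8 + 4 + 2 + 1, so 27^15 ≡ 17·28·21·27 ≡ 26 (mod 59)
Right side y^r · r^s mod p:
12^2 = 144 ≡ 26
12^4 ≡ 26^2 = 676 ≡ 27
12^8 ≡ 27^2 = 729 ≡ 21
12^16 ≡ 21^2 = 441 ≡ 28
22 = 16 + 4 + 2, so 12^22 ≡ 28·27·26 ≡ 9 (mod 59)
22^2 = 484 ≡ 12
22^4 ≡ 12^2 = 144 ≡ 26
22^8 ≡ 26^2 = 676 ≡ 27
22^16 ≡ 27^2 = 729 ≡ 21
26 = 16 + 8 + 2, so 22^26 ≡ 21·27·12 ≡ 19 (mod 59)
9·19 = 171 ≡ 53 (mod 59)
26 ≠ 53, so verification fails.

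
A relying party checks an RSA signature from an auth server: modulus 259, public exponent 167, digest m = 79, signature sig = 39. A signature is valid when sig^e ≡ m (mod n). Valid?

sig^2 ≡ 39^2 = 1521 ≡ 226
sig^4 ≡ 226^2 = 51076 ≡ 53
sig^8 ≡ 53^2 = 2809 ≡ 219
sig^16 ≡ 219^2 = 47961 ≡ 46
sig^32 ≡ 46^2 = 2116 ≡ 44
sig^64 ≡ 44^2 = 1936 ≡ 123
sig^128 ≡ 123^2 = 15129 ≡ 107
167 = 128 + 32 + 4 + 2 + 1, so sig^167 ≡ 107·44·53·226·39 ≡ 79 (mod 259)
sig^167 mod 259 = 79 matches m.

yes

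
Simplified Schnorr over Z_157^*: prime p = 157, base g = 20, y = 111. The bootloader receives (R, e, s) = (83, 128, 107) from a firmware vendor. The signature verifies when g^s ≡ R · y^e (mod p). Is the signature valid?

g^s mod p:
20^2 = 400 ≡ 86
20^4 ≡ 86^2 = 7396 ≡ 17
20^8 ≡ 17^2 = 289 ≡ 132
20^16 ≡ 132^2 = 17424 ≡ 154
20^32 ≡ 154^2 = 23716 ≡ 9
20^64 ≡ 9^2 = 81
107 = 64 + 32 + 8 + 2 + 1, so 20^107 ≡ 81·9·132·86·20 ≡ 91 (mod 157)
R · y^e mod p:
111^2 = 12321 ≡ 75
111^4 ≡ 75^2 = 5625 ≡ 130
111^8 ≡ 130^2 = 16900 ≡ 101
111^16 ≡ 101^2 = 10201 ≡ 153
111^32 ≡ 153^2 = 23409 ≡ 16
111^64 ≡ 16^2 = 256 ≡ 99
111^128 ≡ 99^2 = 9801 ≡ 67
83·67 = 5561 ≡ 66 (mod 157)
91 ≠ 66; the check fails.

invalid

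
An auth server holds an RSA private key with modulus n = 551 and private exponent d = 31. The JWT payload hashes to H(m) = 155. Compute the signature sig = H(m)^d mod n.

14

(H(m))^2 ≡ 155^2 = 24025 ≡ 332
(H(m))^4 ≡ 332^2 = 110224 ≡ 24
(H(m))^8 ≡ 24^2 = 576 ≡ 25
(H(m))^16 ≡ 25^2 = 625 ≡ 74
31 = 16 + 8 + 4 + 2 + 1, so (H(m))^31 ≡ 74·25·24·332·155 ≡ 14 (mod 551)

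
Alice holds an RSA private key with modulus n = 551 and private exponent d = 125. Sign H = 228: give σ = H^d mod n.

152

H^2 ≡ 228^2 = 51984 ≡ 190
H^4 ≡ 190^2 = 36100 ≡ 285
H^8 ≡ 285^2 = 81225 ≡ 228
H^16 ≡ 228^2 = 51984 ≡ 190
H^32 ≡ 190^2 = 36100 ≡ 285
H^64 ≡ 285^2 = 81225 ≡ 228
125 = 64 + 32 + 16 + 8 + 4 + 1, so H^125 ≡ 228·285·190·228·285·228 ≡ 152 (mod 551)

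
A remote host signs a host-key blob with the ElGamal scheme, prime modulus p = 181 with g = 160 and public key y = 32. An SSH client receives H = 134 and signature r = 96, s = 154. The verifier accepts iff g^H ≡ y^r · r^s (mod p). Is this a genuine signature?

genuine

Left side g^H mod p:
160^2 = 25600 ≡ 79
160^4 ≡ 79^2 = 6241 ≡ 87
160^8 ≡ 87^2 = 7569 ≡ 148
160^16 ≡ 148^2 = 21904 ≡ 3
160^32 ≡ 3^2 = 9
160^64 ≡ 9^2 = 81
160^128 ≡ 81^2 = 6561 ≡ 45
134 = 128 + 4 + 2, so 160^134 ≡ 45·87·79 ≡ 137 (mod 181)
Right side y^r · r^s mod p:
32^2 = 1024 ≡ 119
32^4 ≡ 119^2 = 14161 ≡ 43
32^8 ≡ 43^2 = 1849 ≡ 39
32^16 ≡ 39^2 = 1521 ≡ 73
32^32 ≡ 73^2 = 5329 ≡ 80
32^64 ≡ 80^2 = 6400 ≡ 65
96 = 64 + 32, so 32^96 ≡ 65·80 ≡ 132 (mod 181)
96^2 = 9216 ≡ 166
96^4 ≡ 166^2 = 27556 ≡ 44
96^8 ≡ 44^2 = 1936 ≡ 126
96^16 ≡ 126^2 = 15876 ≡ 129
96^32 ≡ 129^2 = 16641 ≡ 170
96^64 ≡ 170^2 = 28900 ≡ 121
96^128 ≡ 121^2 = 14641 ≡ 161
154 = 128 + 16 + 8 + 2, so 96^154 ≡ 161·129·126·166 ≡ 60 (mod 181)
132·60 = 7920 ≡ 137 (mod 181)
137 ≡ 137 (mod 181), so the signature is genuine.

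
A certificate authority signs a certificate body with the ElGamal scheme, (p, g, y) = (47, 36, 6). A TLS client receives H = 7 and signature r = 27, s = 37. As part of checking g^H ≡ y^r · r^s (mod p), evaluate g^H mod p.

16

36^2 = 1296 ≡ 27
36^4 ≡ 27^2 = 729 ≡ 24
7 = 4 + 2 + 1, so 36^7 ≡ 24·27·36 ≡ 16 (mod 47)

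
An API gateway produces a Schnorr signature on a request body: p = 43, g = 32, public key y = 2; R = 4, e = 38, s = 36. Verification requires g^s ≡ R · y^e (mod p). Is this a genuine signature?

genuine

g^s mod p:
32^2 = 1024 ≡ 35
32^4 ≡ 35^2 = 1225 ≡ 21
32^8 ≡ 21^2 = 441 ≡ 11
32^16 ≡ 11^2 = 121 ≡ 35
32^32 ≡ 35^2 = 1225 ≡ 21
36 = 32 + 4, so 32^36 ≡ 21·21 ≡ 11 (mod 43)
R · y^e mod p:
2^2 = 4
2^4 ≡ 4^2 = 16
2^8 ≡ 16^2 = 256 ≡ 41
2^16 ≡ 41^2 = 1681 ≡ 4
2^32 ≡ 4^2 = 16
38 = 32 + 4 + 2, so 2^38 ≡ 16·16·4 ≡ 35 (mod 43)
4·35 = 140 ≡ 11 (mod 43)
11 ≡ 11 (mod 43); signature holds.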